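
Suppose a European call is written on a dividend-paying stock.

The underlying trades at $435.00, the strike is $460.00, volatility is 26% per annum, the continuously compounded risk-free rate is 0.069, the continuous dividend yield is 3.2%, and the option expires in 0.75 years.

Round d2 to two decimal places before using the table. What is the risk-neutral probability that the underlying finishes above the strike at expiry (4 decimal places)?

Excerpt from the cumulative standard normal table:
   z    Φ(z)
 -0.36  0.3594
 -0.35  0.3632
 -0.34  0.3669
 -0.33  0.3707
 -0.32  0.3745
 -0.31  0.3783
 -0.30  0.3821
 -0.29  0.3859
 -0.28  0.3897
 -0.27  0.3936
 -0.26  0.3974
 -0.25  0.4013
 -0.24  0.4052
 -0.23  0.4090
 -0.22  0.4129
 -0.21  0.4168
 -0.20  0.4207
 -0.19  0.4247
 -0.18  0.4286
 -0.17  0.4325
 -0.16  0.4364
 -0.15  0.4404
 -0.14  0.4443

T = 0.75;  σ√T = 0.2252
d₁ = [ln(435/460) + (0.069 − 0.032 + 0.26²/2)·0.75] / 0.2252 = [-0.0559 + 0.0531] / 0.2252 = -0.0123 ≈ -0.01
d₂ = d₁ − σ√T = -0.0123 − 0.2252 = -0.2375 ≈ -0.24
Risk-neutral Pr[S_T > K] = N(d₂) = N(-0.24) = 0.4052

0.4052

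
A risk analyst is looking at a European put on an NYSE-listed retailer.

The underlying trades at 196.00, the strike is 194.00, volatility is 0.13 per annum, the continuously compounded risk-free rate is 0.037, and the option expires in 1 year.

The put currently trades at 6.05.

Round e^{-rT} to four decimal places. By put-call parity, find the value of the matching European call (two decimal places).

e^(−rT) = e^(−0.037·1) = 0.9637
Put-call parity: C − P = S − K·e^(−rT) = 196 − 194·0.9637 = 196 − 186.9578 = 9.0422
C = P + (C − P) = 6.05 + (9.0422) = 15.0922

15.09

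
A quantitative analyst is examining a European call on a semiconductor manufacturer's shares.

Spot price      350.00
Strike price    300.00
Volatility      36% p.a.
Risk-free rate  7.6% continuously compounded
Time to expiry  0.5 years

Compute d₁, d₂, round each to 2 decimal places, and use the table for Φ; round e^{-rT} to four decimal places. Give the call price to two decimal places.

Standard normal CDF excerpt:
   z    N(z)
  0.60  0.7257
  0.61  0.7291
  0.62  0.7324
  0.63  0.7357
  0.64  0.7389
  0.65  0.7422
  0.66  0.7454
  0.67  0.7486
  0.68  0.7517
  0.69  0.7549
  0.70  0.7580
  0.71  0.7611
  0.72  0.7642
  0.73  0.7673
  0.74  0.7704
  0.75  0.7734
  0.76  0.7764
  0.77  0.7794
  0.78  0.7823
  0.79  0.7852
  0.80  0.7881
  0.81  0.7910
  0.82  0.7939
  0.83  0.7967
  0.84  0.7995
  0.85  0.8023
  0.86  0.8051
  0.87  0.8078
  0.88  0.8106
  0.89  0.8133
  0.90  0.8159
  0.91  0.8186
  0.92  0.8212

71.23

T = 0.5;  σ√T = 0.2546
ln(S/K) + (r + σ²/2)T = ln(350/300) + (0.076 + 0.36²/2)·0.5 = 0.1542 + 0.0704 = 0.2246
d₁ = 0.2246 / 0.2546 = 0.8821 ≈ 0.88
d₂ = d₁ − σ√T = 0.8821 − 0.2546 = 0.6276 ≈ 0.63
exp(−rT) = exp(−0.076·0.5) = 0.9627
N(d₁) = N(0.88) = 0.8106;  N(d₂) = N(0.63) = 0.7357
C = 350·0.8106 − 300·0.9627·0.7357 = 283.7100 − 212.4775 = 71.2325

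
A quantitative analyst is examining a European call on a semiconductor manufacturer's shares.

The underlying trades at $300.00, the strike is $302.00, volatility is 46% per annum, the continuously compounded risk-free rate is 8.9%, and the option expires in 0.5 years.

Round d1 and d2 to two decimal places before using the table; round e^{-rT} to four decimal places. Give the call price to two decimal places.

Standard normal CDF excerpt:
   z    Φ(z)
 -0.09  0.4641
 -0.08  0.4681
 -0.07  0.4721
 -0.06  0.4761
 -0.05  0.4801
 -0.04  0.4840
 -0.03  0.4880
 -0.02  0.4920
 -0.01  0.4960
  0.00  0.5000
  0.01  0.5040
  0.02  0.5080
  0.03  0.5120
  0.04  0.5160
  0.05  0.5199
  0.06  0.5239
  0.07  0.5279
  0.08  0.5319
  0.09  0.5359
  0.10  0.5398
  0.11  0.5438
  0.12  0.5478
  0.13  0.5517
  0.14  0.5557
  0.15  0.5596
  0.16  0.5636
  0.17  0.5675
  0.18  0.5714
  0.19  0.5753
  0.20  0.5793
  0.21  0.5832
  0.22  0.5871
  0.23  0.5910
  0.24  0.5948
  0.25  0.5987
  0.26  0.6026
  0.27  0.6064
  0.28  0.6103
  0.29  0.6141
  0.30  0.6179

σ√T = 0.46·√0.5 = 0.3253
d₁ = [ln(300/302) + (0.089 + 0.46²/2)·0.5] / 0.3253 = [-0.0066 + 0.0974] / 0.3253 = 0.2790 ≈ 0.28
d₂ = d₁ − σ√T = 0.2790 − 0.3253 = -0.0463 ≈ -0.05
exp(−rT) = exp(−0.089·0.5) = 0.9565
C = 300·N(0.28) − 302·0.9565·N(-0.05) = 300·0.6103 − 302·0.9565·0.4801 = 183.0900 − 138.6831 = 44.4069

$44.41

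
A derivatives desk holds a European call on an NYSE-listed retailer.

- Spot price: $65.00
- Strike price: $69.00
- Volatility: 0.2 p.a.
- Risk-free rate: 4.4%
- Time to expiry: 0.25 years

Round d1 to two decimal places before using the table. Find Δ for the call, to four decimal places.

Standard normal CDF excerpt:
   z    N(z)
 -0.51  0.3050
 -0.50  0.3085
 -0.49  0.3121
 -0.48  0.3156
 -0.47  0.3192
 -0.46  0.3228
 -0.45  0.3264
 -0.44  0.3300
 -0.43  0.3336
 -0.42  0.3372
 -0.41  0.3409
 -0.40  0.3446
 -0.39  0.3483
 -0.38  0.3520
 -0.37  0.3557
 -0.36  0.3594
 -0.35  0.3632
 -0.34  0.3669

0.3300

σ√T = 0.2·√0.25 = 0.1000
d₁ = [ln(65/69) + (0.044 + ½·0.2²)·0.25] / (σ√T) = (-0.0597 + 0.0160) / 0.1000 = -0.4372 ≈ -0.44
N(d₁) = N(-0.44) = 0.3300
Δ_call = N(d₁) = 0.3300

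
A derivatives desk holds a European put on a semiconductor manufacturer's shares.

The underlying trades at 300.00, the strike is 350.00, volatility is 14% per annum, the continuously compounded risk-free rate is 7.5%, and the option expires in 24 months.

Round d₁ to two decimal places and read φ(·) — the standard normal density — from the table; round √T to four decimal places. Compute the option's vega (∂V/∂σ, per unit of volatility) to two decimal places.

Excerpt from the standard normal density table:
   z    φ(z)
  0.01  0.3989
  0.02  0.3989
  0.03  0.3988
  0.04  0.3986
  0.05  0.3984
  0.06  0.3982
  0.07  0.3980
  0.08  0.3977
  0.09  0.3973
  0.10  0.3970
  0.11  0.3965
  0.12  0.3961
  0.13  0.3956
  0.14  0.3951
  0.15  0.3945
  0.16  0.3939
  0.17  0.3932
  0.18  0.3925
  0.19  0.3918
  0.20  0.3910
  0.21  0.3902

168.73

σ√T = 0.14·√2 = 0.1980
d₁ = [ln(300/350) + (0.075 + ½·0.14²)·2] / (σ√T) = (-0.1542 + 0.1696) / 0.1980 = 0.0780 ⇒ 0.08
√T = √2 = 1.4142
φ(d₁) = φ(0.08) = 0.3977
vega = S·φ(d₁)·√T = 300·0.3977·1.4142 = 168.7282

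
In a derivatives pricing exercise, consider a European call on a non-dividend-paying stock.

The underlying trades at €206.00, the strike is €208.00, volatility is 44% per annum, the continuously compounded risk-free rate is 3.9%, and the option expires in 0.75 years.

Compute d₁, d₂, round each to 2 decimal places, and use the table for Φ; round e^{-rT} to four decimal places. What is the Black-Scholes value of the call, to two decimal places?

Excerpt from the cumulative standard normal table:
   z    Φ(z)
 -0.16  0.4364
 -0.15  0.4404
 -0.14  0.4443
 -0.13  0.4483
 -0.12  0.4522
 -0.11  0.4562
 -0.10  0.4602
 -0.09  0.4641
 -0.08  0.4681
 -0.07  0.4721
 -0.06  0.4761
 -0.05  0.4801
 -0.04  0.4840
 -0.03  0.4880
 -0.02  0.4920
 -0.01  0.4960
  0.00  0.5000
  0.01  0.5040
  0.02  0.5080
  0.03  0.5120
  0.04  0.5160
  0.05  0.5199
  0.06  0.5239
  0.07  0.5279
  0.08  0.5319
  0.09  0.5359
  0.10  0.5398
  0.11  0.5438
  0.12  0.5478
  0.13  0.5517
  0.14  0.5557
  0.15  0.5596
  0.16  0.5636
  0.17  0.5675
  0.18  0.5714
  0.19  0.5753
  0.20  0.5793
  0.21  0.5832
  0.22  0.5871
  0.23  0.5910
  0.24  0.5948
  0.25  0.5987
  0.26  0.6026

€32.78

T = 0.75;  σ√T = 0.3811
d₁ = [ln(206/208) + (0.039 + ½·0.44²)·0.75] / (σ√T) = (-0.0097 + 0.1018) / 0.3811 = 0.2419 ≈ 0.24
d₂ = 0.2419 − 0.3811 = -0.1391 ≈ -0.14
exp(−rT) = exp(−0.039·0.75) = 0.9712
C = 206·N(0.24) − 208·0.9712·N(-0.14) = 206·0.5948 − 208·0.9712·0.4443 = 122.5288 − 89.7529 = 32.7759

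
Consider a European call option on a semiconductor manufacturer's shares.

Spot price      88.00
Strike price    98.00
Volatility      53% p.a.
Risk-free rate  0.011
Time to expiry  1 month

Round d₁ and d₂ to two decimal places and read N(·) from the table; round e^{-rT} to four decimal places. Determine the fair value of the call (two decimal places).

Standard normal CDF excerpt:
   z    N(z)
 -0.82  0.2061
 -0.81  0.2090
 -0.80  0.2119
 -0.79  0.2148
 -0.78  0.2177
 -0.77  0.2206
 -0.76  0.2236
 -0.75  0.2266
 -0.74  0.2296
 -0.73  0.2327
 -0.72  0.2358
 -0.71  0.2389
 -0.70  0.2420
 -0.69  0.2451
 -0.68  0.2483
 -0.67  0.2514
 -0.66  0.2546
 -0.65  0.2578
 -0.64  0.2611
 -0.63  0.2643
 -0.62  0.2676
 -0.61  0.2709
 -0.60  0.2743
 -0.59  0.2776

σ√T = 0.53 × 0.2887 = 0.1530
d₁ = [ln(88/98) + (0.011 + 0.53²/2)·0.08333] / 0.1530 = [-0.1076 + 0.0126] / 0.1530 = -0.6210 which rounds to -0.62
d₂ = d₁ − σ√T = -0.6210 − 0.1530 = -0.7740 which rounds to -0.77
exp(−rT) = exp(−0.011·0.08333) = 0.9991
N(d₁) = N(-0.62) = 0.2676;  N(d₂) = N(-0.77) = 0.2206
C = 88·0.2676 − 98·0.9991·0.2206 = 23.5488 − 21.5993 = 1.9495

1.95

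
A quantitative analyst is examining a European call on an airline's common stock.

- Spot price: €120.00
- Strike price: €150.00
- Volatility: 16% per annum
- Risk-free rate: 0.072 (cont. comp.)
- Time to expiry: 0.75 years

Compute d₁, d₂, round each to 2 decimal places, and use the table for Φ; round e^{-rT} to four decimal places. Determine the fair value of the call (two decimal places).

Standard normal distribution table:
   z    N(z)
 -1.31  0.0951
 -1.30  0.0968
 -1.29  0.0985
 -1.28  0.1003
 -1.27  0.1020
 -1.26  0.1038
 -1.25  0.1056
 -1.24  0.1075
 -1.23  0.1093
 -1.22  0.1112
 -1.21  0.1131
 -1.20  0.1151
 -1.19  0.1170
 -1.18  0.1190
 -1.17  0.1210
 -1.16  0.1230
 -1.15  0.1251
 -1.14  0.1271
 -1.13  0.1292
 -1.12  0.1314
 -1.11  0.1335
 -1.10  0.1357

σ√T = 0.16 × 0.8660 = 0.1386
ln(S/K) + (r + σ²/2)T = ln(120/150) + (0.072 + 0.16²/2)·0.75 = -0.2231 + 0.0636 = -0.1595
d₁ = -0.1595 / 0.1386 = -1.1514 which rounds to -1.15
d₂ = d₁ − σ√T = -1.1514 − 0.1386 = -1.2900 which rounds to -1.29
exp(−rT) = exp(−0.072·0.75) = 0.9474
C = 120·N(-1.15) − 150·0.9474·N(-1.29) = 120·0.1251 − 150·0.9474·0.0985 = 15.0120 − 13.9978 = 1.0142

€1.01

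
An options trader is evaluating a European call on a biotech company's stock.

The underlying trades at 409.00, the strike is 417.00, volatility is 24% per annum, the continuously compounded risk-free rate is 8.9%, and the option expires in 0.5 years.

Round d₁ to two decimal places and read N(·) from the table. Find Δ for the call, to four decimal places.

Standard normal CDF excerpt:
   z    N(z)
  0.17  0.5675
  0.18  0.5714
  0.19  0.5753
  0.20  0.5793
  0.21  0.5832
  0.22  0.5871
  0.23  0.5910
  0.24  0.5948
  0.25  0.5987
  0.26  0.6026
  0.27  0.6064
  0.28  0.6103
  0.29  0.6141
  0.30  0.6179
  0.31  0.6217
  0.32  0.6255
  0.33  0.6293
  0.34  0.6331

0.5910

σ√T = 0.24·√0.5 = 0.1697
d₁ = [ln(409/417) + (0.089 + 0.24²/2)·0.5] / 0.1697 = [-0.0194 + 0.0589] / 0.1697 = 0.2329 ≈ 0.23
N(d₁) = N(0.23) = 0.5910
Δ_call = N(d₁) = 0.5910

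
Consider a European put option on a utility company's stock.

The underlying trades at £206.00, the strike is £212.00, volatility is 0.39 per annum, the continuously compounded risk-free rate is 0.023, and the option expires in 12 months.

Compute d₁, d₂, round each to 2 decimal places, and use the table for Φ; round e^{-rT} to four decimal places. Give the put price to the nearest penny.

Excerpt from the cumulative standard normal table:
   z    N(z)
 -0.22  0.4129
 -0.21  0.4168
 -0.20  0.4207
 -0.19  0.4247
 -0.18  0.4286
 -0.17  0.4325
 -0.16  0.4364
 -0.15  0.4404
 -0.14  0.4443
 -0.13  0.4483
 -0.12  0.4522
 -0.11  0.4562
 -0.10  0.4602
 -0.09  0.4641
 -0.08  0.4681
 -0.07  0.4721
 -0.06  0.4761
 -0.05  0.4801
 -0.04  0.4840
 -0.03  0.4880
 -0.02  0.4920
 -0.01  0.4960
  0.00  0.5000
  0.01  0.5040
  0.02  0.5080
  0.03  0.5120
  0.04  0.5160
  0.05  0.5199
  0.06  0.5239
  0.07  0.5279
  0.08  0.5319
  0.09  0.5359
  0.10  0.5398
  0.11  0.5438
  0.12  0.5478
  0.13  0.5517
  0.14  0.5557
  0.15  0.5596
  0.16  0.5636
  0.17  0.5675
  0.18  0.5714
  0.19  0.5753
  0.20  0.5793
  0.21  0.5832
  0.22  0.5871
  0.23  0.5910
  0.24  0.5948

T = 1;  σ√T = 0.3900
d₁ = [ln(206/212) + (0.023 + 0.39²/2)·1] / 0.3900 = [-0.0287 + 0.0990] / 0.3900 = 0.1804 ≈ 0.18
d₂ = d₁ − σ√T = 0.1804 − 0.3900 = -0.2096 ≈ -0.21
e^(−rT) = e^(−0.023·1) = 0.9773
P = 212·0.9773·N(0.21) − 206·N(-0.18) = 212·0.9773·0.5832 − 206·0.4286 = 120.8318 − 88.2916 = 32.5402

£32.54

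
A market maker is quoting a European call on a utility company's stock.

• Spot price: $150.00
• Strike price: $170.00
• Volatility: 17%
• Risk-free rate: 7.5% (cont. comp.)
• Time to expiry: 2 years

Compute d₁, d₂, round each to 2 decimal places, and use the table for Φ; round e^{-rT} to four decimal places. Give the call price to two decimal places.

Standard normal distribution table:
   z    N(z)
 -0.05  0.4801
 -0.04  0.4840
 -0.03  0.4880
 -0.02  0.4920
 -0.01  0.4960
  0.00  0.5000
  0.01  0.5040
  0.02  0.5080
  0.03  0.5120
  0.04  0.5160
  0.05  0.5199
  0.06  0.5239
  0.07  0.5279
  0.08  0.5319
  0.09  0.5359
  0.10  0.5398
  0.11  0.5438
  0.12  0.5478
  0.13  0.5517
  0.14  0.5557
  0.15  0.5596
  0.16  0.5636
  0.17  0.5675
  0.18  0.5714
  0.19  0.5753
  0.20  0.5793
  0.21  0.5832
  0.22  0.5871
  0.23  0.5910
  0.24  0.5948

T = 2;  σ√T = 0.2404
ln(S/K) + (r + σ²/2)T = ln(150/170) + (0.075 + 0.17²/2)·2 = -0.1252 + 0.1789 = 0.0537
d₁ = 0.0537 / 0.2404 = 0.2235 which rounds to 0.22
d₂ = d₁ − σ√T = 0.2235 − 0.2404 = -0.0169 which rounds to -0.02
e^(−rT) = e^(−0.075·2) = 0.8607
N(d₁) = N(0.22) = 0.5871;  N(d₂) = N(-0.02) = 0.4920
C = 150·0.5871 − 170·0.8607·0.4920 = 88.0650 − 71.9889 = 16.0761

$16.08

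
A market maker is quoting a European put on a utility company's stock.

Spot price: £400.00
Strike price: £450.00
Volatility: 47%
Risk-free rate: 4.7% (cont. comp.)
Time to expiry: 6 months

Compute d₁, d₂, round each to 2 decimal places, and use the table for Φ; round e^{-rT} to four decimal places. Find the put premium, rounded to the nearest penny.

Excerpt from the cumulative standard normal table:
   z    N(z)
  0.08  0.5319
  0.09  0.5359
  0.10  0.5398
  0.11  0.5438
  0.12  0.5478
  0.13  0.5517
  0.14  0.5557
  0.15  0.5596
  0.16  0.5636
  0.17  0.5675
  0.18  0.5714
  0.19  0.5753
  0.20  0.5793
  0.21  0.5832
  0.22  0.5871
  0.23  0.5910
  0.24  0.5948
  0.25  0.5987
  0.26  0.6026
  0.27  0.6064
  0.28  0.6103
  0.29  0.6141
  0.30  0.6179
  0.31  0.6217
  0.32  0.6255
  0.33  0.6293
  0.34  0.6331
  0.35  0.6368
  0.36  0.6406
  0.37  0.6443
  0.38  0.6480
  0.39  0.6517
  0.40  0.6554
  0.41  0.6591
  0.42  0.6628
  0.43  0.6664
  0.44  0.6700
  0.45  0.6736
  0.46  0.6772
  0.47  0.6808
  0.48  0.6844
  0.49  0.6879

T = 0.5;  σ√T = 0.3323
d₁ = [ln(400/450) + (0.047 + 0.47²/2)·0.5] / 0.3323 = [-0.1178 + 0.0787] / 0.3323 = -0.1175 ⇒ -0.12
d₂ = d₁ − σ√T = -0.1175 − 0.3323 = -0.4499 ⇒ -0.45
e^(−rT) = e^(−0.047·0.5) = 0.9768
N(−d₂) = N(0.45) = 0.6736;  N(−d₁) = N(0.12) = 0.5478
P = 450·0.9768·0.6736 − 400·0.5478 = 296.0876 − 219.1200 = 76.9676

£76.97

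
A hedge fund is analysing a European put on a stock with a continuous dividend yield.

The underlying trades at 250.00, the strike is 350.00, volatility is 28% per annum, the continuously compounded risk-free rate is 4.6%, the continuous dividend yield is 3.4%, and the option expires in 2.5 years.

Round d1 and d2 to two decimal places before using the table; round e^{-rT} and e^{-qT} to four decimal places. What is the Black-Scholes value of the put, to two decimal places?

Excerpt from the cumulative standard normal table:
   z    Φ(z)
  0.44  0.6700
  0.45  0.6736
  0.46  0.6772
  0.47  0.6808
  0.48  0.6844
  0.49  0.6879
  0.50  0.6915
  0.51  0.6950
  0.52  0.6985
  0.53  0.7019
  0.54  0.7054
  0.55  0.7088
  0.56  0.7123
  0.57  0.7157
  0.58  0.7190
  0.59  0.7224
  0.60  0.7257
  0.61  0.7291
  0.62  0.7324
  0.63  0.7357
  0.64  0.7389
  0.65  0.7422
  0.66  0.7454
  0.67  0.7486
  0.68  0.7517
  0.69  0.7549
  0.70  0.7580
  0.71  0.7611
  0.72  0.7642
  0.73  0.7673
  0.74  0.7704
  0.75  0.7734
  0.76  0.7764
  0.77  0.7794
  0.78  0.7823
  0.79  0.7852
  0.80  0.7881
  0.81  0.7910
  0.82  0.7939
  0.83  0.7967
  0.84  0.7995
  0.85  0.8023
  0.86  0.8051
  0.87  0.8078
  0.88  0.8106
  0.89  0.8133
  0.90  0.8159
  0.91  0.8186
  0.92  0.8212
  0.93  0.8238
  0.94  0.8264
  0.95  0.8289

99.07

σ√T = 0.28 × 1.5811 = 0.4427
d₁ = [ln(250/350) + (0.046 − 0.034 + 0.28²/2)·2.5] / 0.4427 = [-0.3365 + 0.1280] / 0.4427 = -0.4709 ⇒ -0.47
d₂ = d₁ − σ√T = -0.4709 − 0.4427 = -0.9136 ⇒ -0.91
exp(−qT) = exp(−0.034·2.5) = 0.9185;  exp(−rT) = exp(−0.046·2.5) = 0.8914
P = 350·0.8914·N(0.91) − 250·0.9185·N(0.47) = 350·0.8914·0.8186 − 250·0.9185·0.6808 = 255.3950 − 156.3287 = 99.0663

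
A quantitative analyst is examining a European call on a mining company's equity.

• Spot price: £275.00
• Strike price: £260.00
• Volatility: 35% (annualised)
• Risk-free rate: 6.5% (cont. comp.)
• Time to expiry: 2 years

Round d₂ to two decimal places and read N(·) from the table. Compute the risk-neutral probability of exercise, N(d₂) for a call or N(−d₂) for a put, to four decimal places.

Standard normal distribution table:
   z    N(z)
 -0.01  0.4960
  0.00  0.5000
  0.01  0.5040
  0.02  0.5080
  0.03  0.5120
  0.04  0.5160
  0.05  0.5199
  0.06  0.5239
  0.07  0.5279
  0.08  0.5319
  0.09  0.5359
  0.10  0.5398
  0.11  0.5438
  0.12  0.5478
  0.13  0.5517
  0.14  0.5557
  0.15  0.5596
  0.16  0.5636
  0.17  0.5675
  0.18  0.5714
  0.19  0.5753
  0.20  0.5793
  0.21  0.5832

0.5517

σ√T = 0.35 × 1.4142 = 0.4950
ln(S/K) + (r + σ²/2)T = ln(275/260) + (0.065 + 0.35²/2)·2 = 0.0561 + 0.2525 = 0.3086
d₁ = 0.3086 / 0.4950 = 0.6234 which rounds to 0.62
d₂ = d₁ − σ√T = 0.6234 − 0.4950 = 0.1285 which rounds to 0.13
Pr(exercise) under Q = N(d₂) = 0.5517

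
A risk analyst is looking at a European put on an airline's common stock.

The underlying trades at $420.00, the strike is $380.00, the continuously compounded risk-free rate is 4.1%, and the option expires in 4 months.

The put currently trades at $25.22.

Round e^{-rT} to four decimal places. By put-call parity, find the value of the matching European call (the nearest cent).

exp(−rT) = exp(−0.041·0.3333) = 0.9864
Put-call parity: C − P = S − K·e^(−rT) = 420 − 380·0.9864 = 420 − 374.8320 = 45.1680
C = P + (C − P) = 25.22 + (45.1680) = 70.3880

$70.39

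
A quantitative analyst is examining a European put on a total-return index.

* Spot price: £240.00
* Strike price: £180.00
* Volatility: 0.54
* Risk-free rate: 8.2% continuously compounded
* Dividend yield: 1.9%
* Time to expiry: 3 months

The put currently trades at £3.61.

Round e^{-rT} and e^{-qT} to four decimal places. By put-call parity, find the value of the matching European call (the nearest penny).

e^(−qT) = e^(−0.019·0.25) = 0.9953;  e^(−rT) = e^(−0.082·0.25) = 0.9797
Put-call parity: C − P = S·e^(−qT) − K·e^(−rT) = 240·0.9953 − 180·0.9797 = 238.8720 − 176.3460 = 62.5260
C = P + (C − P) = 3.61 + (62.5260) = 66.1360

£66.14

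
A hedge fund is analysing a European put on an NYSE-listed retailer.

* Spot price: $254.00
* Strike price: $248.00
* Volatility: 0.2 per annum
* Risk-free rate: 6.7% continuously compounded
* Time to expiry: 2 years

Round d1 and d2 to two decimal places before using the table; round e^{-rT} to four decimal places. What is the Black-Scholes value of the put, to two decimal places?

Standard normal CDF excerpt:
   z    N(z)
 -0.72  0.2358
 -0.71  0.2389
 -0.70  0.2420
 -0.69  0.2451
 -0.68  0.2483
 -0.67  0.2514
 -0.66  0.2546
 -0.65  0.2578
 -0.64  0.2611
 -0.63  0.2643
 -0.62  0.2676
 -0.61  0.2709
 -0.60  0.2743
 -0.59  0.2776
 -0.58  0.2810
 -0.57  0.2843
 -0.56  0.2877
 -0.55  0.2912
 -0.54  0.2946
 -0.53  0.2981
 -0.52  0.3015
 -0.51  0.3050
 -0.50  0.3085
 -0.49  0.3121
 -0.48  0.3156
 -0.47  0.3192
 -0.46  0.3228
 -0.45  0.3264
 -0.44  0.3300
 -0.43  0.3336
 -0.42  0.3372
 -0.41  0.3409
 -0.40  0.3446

T = 2;  σ√T = 0.2828
d₁ = [ln(254/248) + (0.067 + 0.2²/2)·2] / 0.2828 = [0.0239 + 0.1740] / 0.2828 = 0.6997 → 0.70
d₂ = d₁ − σ√T = 0.6997 − 0.2828 = 0.4169 → 0.42
e^(−rT) = e^(−0.067·2) = 0.8746
N(−d₂) = N(-0.42) = 0.3372;  N(−d₁) = N(-0.70) = 0.2420
P = 248·0.8746·0.3372 − 254·0.2420 = 73.1389 − 61.4680 = 11.6709

$11.67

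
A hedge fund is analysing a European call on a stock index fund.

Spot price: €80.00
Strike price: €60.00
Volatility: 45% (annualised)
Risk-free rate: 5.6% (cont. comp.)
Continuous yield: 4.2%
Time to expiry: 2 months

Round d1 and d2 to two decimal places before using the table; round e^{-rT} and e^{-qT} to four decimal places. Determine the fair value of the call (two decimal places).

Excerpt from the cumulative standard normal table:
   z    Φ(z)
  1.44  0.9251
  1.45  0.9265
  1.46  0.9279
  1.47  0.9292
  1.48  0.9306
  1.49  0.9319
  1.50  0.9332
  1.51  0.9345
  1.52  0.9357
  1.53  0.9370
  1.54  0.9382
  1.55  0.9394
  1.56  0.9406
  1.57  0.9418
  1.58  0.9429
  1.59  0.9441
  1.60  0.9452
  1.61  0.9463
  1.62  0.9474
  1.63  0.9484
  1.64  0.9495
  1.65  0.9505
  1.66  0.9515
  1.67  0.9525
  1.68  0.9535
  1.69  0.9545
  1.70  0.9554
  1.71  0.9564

σ√T = 0.45·√0.1667 = 0.1837
d₁ = [ln(80/60) + (0.056 − 0.042 + ½·0.45²)·0.1667] / (σ√T) = (0.2877 + 0.0192) / 0.1837 = 1.6705 ≈ 1.67
d₂ = 1.6705 − 0.1837 = 1.4868 ≈ 1.49
exp(−qT) = exp(−0.042·0.1667) = 0.9930;  exp(−rT) = exp(−0.056·0.1667) = 0.9907
N(d₁) = N(1.67) = 0.9525;  N(d₂) = N(1.49) = 0.9319
C = 80·0.9930·0.9525 − 60·0.9907·0.9319 = 75.6666 − 55.3940 = 20.2726

€20.27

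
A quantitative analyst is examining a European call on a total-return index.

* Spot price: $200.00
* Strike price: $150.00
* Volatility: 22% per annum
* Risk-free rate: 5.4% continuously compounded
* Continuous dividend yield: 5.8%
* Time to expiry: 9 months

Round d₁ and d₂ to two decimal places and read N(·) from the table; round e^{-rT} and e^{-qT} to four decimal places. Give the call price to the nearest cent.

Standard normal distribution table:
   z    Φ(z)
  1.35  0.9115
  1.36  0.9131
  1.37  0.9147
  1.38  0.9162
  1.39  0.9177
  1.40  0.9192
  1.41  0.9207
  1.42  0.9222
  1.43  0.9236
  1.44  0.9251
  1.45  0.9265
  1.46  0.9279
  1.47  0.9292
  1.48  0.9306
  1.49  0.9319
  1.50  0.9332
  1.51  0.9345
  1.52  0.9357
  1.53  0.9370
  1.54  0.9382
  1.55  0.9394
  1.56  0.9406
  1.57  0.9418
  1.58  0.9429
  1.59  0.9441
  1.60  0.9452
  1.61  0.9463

$48.37

σ√T = 0.22·√0.75 = 0.1905
d₁ = [ln(200/150) + (0.054 − 0.058 + ½·0.22²)·0.75] / (σ√T) = (0.2877 + 0.0151) / 0.1905 = 1.5895 ⇒ 1.59
d₂ = 1.5895 − 0.1905 = 1.3989 ⇒ 1.40
e^(−qT) = e^(−0.058·0.75) = 0.9574;  e^(−rT) = e^(−0.054·0.75) = 0.9603
N(d₁) = N(1.59) = 0.9441;  N(d₂) = N(1.40) = 0.9192
C = 200·0.9574·0.9441 − 150·0.9603·0.9192 = 180.7763 − 132.4062 = 48.3701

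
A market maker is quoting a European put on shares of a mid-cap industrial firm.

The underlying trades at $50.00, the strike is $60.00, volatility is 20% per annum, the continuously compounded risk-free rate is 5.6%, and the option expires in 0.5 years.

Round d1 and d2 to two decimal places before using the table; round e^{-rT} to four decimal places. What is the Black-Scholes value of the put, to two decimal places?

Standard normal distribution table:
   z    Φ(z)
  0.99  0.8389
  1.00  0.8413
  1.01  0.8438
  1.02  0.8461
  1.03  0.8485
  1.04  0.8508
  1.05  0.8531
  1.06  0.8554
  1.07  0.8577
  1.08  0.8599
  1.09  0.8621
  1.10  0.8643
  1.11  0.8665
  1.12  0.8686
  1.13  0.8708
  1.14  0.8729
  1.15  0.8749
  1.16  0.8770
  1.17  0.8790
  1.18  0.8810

σ√T = 0.2·√0.5 = 0.1414
ln(S/K) + (r + σ²/2)T = ln(50/60) + (0.056 + 0.2²/2)·0.5 = -0.1823 + 0.0380 = -0.1443
d₁ = -0.1443 / 0.1414 = -1.0205 ⇒ -1.02
d₂ = d₁ − σ√T = -1.0205 − 0.1414 = -1.1619 ⇒ -1.16
exp(−rT) = exp(−0.056·0.5) = 0.9724
P = 60·0.9724·N(1.16) − 50·N(1.02) = 60·0.9724·0.8770 − 50·0.8461 = 51.1677 − 42.3050 = 8.8627

$8.86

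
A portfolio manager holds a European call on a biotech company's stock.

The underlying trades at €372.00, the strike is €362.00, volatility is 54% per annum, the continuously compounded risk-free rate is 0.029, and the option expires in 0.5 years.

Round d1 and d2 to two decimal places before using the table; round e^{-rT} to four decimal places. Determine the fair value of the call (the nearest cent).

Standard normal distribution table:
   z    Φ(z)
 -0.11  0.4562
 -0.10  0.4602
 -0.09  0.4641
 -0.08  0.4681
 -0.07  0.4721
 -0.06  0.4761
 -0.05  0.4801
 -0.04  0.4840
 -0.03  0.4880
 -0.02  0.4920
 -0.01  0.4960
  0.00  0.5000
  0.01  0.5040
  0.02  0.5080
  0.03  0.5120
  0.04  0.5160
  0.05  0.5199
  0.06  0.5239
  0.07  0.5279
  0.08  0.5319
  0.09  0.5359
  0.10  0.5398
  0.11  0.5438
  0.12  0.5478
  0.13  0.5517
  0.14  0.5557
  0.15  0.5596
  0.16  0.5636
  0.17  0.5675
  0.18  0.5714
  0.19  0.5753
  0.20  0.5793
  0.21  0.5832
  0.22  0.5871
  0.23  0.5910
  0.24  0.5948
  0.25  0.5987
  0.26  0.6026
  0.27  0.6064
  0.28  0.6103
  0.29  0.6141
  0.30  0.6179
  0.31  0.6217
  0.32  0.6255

€62.85

σ√T = 0.54·√0.5 = 0.3818
ln(S/K) + (r + σ²/2)T = ln(372/362) + (0.029 + 0.54²/2)·0.5 = 0.0272 + 0.0874 = 0.1146
d₁ = 0.1146 / 0.3818 = 0.3003 ≈ 0.30
d₂ = d₁ − σ√T = 0.3003 − 0.3818 = -0.0816 ≈ -0.08
exp(−rT) = exp(−0.029·0.5) = 0.9856
N(d₁) = N(0.30) = 0.6179;  N(d₂) = N(-0.08) = 0.4681
C = 372·0.6179 − 362·0.9856·0.4681 = 229.8588 − 167.0121 = 62.8467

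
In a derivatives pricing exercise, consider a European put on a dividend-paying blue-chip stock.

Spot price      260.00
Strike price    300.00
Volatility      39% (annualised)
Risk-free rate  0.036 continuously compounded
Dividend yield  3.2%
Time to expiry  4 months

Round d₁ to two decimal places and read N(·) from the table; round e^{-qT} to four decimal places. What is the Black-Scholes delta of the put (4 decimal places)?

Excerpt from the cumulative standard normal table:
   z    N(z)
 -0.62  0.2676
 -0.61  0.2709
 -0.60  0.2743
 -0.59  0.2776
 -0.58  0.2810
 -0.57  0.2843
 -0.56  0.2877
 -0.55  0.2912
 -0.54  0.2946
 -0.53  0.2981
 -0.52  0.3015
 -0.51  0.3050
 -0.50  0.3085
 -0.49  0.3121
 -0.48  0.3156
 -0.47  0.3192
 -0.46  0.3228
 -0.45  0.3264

-0.6911

T = 0.3333;  σ√T = 0.2252
d₁ = [ln(260/300) + (0.036 − 0.032 + ½·0.39²)·0.3333] / (σ√T) = (-0.1431 + 0.0267) / 0.2252 = -0.5170 which rounds to -0.52
N(d₁) = N(-0.52) = 0.3015
Δ_put = exp(−qT)·(N(d₁) − 1) = 0.9894·(0.3015 − 1) = -0.6911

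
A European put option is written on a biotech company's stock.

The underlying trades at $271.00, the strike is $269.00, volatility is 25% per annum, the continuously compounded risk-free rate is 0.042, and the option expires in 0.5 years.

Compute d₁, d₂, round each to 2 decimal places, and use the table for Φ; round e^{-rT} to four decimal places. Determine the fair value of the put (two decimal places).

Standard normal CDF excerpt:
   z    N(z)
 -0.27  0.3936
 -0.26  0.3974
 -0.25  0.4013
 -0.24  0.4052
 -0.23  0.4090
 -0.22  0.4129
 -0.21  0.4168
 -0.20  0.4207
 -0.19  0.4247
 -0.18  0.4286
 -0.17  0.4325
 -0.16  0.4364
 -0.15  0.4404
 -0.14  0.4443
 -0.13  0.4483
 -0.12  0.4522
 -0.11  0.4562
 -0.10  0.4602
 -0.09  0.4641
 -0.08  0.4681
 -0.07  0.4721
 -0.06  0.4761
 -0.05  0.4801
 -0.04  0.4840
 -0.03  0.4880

σ√T = 0.25·√0.5 = 0.1768
d₁ = [ln(271/269) + (0.042 + 0.25²/2)·0.5] / 0.1768 = [0.0074 + 0.0366] / 0.1768 = 0.2491 ≈ 0.25
d₂ = d₁ − σ√T = 0.2491 − 0.1768 = 0.0723 ≈ 0.07
exp(−rT) = exp(−0.042·0.5) = 0.9792
N(−d₂) = N(-0.07) = 0.4721;  N(−d₁) = N(-0.25) = 0.4013
P = 269·0.9792·0.4721 − 271·0.4013 = 124.3534 − 108.7523 = 15.6011

$15.60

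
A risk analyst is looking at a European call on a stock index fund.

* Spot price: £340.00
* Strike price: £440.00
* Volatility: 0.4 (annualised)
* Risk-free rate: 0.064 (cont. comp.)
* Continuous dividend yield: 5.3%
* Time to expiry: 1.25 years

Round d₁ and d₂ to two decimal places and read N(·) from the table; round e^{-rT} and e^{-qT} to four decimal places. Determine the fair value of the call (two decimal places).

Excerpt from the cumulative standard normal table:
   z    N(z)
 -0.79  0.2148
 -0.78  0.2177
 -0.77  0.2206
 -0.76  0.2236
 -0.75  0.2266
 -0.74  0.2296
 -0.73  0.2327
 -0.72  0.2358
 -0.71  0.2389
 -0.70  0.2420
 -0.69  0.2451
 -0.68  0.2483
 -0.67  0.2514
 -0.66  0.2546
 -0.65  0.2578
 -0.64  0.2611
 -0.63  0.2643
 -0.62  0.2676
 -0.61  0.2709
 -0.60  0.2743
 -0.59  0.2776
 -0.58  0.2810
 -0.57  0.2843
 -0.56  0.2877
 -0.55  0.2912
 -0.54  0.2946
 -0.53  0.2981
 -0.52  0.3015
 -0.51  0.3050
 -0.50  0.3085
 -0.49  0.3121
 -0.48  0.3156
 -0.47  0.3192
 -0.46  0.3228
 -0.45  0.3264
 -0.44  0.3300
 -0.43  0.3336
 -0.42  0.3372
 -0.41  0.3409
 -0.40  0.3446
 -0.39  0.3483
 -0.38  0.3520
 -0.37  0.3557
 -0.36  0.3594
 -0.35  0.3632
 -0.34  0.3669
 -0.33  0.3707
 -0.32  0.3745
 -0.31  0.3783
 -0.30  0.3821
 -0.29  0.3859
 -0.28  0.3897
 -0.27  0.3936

σ√T = 0.4 × 1.1180 = 0.4472
ln(S/K) + (r − q + σ²/2)T = ln(340/440) + (0.064 − 0.053 + 0.4²/2)·1.25 = -0.2578 + 0.1138 = -0.1441
d₁ = -0.1441 / 0.4472 = -0.3222 which rounds to -0.32
d₂ = d₁ − σ√T = -0.3222 − 0.4472 = -0.7694 which rounds to -0.77
exp(−qT) = exp(−0.053·1.25) = 0.9359;  exp(−rT) = exp(−0.064·1.25) = 0.9231
N(d₁) = N(-0.32) = 0.3745;  N(d₂) = N(-0.77) = 0.2206
C = 340·0.9359·0.3745 − 440·0.9231·0.2206 = 119.1681 − 89.5998 = 29.5684

£29.57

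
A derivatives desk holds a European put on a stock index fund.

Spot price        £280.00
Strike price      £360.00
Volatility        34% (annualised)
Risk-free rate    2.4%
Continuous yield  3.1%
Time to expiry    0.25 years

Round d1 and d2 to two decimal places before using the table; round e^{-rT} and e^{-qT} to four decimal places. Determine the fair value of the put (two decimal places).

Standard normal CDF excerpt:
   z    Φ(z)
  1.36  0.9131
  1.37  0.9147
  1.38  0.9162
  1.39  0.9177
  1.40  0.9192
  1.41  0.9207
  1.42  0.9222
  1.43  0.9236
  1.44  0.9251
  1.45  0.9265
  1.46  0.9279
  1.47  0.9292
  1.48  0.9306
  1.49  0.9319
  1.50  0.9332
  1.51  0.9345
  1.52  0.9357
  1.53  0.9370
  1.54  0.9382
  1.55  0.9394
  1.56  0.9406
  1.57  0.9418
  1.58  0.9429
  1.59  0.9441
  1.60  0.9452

£81.62

σ√T = 0.34 × 0.5000 = 0.1700
d₁ = [ln(280/360) + (0.024 − 0.031 + 0.34²/2)·0.25] / 0.1700 = [-0.2513 + 0.0127] / 0.1700 = -1.4036 ≈ -1.40
d₂ = d₁ − σ√T = -1.4036 − 0.1700 = -1.5736 ≈ -1.57
e^(−qT) = e^(−0.031·0.25) = 0.9923;  e^(−rT) = e^(−0.024·0.25) = 0.9940
P = 360·0.9940·N(1.57) − 280·0.9923·N(1.40) = 360·0.9940·0.9418 − 280·0.9923·0.9192 = 337.0137 − 255.3942 = 81.6195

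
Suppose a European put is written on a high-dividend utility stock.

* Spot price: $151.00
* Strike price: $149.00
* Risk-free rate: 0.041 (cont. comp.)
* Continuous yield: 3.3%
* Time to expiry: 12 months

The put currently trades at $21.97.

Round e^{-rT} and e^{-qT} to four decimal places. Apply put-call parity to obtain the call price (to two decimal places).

exp(−qT) = exp(−0.033·1) = 0.9675;  exp(−rT) = exp(−0.041·1) = 0.9598
Put-call parity: C − P = S·e^(−qT) − K·e^(−rT) = 151·0.9675 − 149·0.9598 = 146.0925 − 143.0102 = 3.0823
C = P + (C − P) = 21.97 + (3.0823) = 25.0523

$25.05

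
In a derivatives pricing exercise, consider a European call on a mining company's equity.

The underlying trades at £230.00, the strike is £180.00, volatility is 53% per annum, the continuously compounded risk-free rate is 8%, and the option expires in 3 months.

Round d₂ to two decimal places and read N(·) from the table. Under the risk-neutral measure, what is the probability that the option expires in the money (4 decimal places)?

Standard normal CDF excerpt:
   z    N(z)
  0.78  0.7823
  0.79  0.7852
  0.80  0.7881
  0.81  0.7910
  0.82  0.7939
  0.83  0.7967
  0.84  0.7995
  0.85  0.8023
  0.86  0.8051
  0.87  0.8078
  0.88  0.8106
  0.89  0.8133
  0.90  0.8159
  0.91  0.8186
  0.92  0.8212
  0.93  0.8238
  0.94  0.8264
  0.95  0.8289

0.8078

T = 0.25;  σ√T = 0.2650
d₁ = [ln(230/180) + (0.08 + 0.53²/2)·0.25] / 0.2650 = [0.2451 + 0.0551] / 0.2650 = 1.1330 ⇒ 1.13
d₂ = d₁ − σ√T = 1.1330 − 0.2650 = 0.8680 ⇒ 0.87
Risk-neutral Pr[S_T > K] = N(d₂) = N(0.87) = 0.8078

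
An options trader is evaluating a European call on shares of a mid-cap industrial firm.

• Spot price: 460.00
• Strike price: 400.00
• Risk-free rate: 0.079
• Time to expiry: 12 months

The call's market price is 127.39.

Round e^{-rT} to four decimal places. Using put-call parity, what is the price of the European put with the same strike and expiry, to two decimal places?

36.99

exp(−rT) = exp(−0.079·1) = 0.9240
Put-call parity: C − P = S − K·e^(−rT) = 460 − 400·0.9240 = 460 − 369.6000 = 90.4000
P = C − (C − P) = 127.39 − (90.4000) = 36.9900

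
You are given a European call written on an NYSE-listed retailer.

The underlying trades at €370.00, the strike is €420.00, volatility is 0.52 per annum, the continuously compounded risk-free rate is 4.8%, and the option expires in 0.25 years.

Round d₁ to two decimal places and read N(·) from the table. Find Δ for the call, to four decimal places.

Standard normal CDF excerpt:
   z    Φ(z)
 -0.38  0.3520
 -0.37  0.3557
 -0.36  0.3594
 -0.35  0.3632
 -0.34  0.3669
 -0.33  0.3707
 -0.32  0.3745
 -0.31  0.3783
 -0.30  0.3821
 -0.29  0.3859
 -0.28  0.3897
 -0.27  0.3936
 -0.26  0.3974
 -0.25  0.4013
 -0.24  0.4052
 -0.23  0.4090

0.3783

σ√T = 0.52·√0.25 = 0.2600
d₁ = [ln(370/420) + (0.048 + 0.52²/2)·0.25] / 0.2600 = [-0.1268 + 0.0458] / 0.2600 = -0.3114 → -0.31
N(d₁) = N(-0.31) = 0.3783
Δ_call = N(d₁) = 0.3783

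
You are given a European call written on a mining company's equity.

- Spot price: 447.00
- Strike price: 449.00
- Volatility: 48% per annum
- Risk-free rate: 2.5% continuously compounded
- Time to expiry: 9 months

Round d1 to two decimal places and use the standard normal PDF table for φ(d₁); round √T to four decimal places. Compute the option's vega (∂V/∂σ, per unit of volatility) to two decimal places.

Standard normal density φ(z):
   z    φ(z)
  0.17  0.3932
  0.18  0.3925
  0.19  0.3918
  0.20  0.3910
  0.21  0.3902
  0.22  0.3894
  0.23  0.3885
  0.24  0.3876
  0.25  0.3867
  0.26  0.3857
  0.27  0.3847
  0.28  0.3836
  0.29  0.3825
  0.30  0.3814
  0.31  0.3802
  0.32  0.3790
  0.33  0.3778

150.04

σ√T = 0.48·√0.75 = 0.4157
d₁ = [ln(447/449) + (0.025 + ½·0.48²)·0.75] / (σ√T) = (-0.0045 + 0.1051) / 0.4157 = 0.2422 ⇒ 0.24
√T = √0.75 = 0.8660
φ(d₁) = φ(0.24) = 0.3876
vega = S·φ(d₁)·√T = 447·0.3876·0.8660 = 150.0407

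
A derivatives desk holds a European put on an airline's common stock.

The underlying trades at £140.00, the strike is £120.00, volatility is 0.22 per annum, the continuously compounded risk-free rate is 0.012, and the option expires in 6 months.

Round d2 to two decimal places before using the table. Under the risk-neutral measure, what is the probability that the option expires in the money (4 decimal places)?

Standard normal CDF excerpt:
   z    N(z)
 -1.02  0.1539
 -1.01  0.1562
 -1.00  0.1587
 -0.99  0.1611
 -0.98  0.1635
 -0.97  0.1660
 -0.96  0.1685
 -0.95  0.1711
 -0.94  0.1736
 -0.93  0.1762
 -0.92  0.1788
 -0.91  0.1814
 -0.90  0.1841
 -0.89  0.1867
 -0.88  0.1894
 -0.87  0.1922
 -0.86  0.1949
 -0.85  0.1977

T = 0.5;  σ√T = 0.1556
d₁ = [ln(140/120) + (0.012 + ½·0.22²)·0.5] / (σ√T) = (0.1542 + 0.0181) / 0.1556 = 1.1073 → 1.11
d₂ = 1.1073 − 0.1556 = 0.9517 → 0.95
Risk-neutral Pr[S_T < K] = N(−d₂) = N(-0.95) = 0.1711

0.1711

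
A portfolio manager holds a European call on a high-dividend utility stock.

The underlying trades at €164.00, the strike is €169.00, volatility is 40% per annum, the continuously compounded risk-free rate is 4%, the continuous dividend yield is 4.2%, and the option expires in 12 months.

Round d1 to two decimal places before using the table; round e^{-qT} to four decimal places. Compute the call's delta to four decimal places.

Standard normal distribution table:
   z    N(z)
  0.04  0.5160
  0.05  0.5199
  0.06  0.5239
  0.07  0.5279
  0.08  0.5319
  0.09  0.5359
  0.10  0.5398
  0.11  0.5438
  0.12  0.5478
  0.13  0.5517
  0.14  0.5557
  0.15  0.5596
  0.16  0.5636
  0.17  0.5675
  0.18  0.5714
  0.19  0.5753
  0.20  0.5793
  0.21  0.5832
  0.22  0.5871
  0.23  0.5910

0.5253

σ√T = 0.4 × 1.0000 = 0.4000
d₁ = [ln(164/169) + (0.04 − 0.042 + ½·0.4²)·1] / (σ√T) = (-0.0300 + 0.0780) / 0.4000 = 0.1199 → 0.12
N(d₁) = N(0.12) = 0.5478
Δ_call = e^(−qT)·N(d₁) = 0.9589·0.5478 = 0.5253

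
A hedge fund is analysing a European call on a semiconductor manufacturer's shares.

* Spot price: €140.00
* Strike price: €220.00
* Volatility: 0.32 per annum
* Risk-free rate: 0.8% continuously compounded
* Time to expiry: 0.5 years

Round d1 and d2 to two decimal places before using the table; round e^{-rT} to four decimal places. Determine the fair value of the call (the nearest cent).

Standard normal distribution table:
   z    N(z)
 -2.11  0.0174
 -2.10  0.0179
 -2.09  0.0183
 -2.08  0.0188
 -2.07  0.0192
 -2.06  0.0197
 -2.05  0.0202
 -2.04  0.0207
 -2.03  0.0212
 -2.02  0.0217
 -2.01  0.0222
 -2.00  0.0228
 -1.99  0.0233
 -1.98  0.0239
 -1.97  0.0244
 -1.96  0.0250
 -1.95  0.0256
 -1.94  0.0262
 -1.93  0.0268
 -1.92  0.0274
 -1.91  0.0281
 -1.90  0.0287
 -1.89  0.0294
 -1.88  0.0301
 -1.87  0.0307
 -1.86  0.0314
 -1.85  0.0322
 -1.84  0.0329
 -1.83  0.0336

σ√T = 0.32·√0.5 = 0.2263
ln(S/K) + (r + σ²/2)T = ln(140/220) + (0.008 + 0.32²/2)·0.5 = -0.4520 + 0.0296 = -0.4224
d₁ = -0.4224 / 0.2263 = -1.8667 which rounds to -1.87
d₂ = d₁ − σ√T = -1.8667 − 0.2263 = -2.0930 which rounds to -2.09
exp(−rT) = exp(−0.008·0.5) = 0.9960
C = 140·N(-1.87) − 220·0.9960·N(-2.09) = 140·0.0307 − 220·0.9960·0.0183 = 4.2980 − 4.0099 = 0.2881

€0.29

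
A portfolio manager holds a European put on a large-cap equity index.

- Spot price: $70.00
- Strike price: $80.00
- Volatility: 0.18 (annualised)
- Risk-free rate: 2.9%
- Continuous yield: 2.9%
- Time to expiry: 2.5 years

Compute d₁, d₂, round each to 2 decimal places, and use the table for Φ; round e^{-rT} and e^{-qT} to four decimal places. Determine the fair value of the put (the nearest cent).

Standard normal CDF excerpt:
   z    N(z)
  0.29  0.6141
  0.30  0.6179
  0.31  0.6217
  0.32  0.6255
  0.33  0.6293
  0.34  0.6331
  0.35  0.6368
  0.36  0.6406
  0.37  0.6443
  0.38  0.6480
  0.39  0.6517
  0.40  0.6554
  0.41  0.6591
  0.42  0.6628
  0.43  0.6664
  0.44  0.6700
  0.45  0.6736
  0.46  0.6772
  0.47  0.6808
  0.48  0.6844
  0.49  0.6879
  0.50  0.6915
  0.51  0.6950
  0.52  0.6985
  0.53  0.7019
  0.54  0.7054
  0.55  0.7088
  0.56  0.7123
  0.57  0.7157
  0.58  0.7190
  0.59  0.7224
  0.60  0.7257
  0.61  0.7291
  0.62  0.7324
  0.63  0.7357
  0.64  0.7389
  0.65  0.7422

σ√T = 0.18 × 1.5811 = 0.2846
d₁ = [ln(70/80) + (0.029 − 0.029 + 0.18²/2)·2.5] / 0.2846 = [-0.1335 + 0.0405] / 0.2846 = -0.3269 ⇒ -0.33
d₂ = d₁ − σ√T = -0.3269 − 0.2846 = -0.6115 ⇒ -0.61
e^(−qT) = e^(−0.029·2.5) = 0.9301;  e^(−rT) = e^(−0.029·2.5) = 0.9301
N(−d₂) = N(0.61) = 0.7291;  N(−d₁) = N(0.33) = 0.6293
P = 80·0.9301·0.7291 − 70·0.9301·0.6293 = 54.2509 − 40.9718 = 13.2790

$13.28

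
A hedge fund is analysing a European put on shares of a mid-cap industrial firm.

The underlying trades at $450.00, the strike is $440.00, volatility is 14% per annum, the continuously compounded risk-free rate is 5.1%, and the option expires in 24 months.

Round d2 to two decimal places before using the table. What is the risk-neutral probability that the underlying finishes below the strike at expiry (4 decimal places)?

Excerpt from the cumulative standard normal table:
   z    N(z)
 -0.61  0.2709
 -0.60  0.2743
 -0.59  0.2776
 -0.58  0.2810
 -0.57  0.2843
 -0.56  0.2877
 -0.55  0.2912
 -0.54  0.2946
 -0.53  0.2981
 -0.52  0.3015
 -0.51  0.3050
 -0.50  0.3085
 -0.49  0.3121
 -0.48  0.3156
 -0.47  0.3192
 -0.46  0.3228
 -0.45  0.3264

0.2981

σ√T = 0.14 × 1.4142 = 0.1980
d₁ = [ln(450/440) + (0.051 + 0.14²/2)·2] / 0.1980 = [0.0225 + 0.1216] / 0.1980 = 0.7277 ⇒ 0.73
d₂ = d₁ − σ√T = 0.7277 − 0.1980 = 0.5297 ⇒ 0.53
Pr(exercise) under Q = N(−d₂) = N(-0.53) = 0.2981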